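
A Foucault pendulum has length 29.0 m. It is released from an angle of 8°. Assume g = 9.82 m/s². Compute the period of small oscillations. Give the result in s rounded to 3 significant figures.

T = 2π√(L/g) = 2π√(29.0/9.82) = 2π × 1.718 = 10.8 s.

10.8 s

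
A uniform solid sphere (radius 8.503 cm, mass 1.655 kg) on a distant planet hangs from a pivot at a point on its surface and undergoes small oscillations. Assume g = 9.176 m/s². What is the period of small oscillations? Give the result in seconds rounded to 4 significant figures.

0.7157 s

I_cm = (2/5)mr² = 0.0047863 kg·m². The pivot is at distance d = 0.08503 m from the centre of mass.
By the parallel-axis theorem, I = I_cm + md² = 0.0047863 + 0.011966 = 0.016752 kg·m².
T = 2π√(I/(mgd)) = 2π√(0.016752/(1.655 × 9.176 × 0.08503)) = 0.7157 s.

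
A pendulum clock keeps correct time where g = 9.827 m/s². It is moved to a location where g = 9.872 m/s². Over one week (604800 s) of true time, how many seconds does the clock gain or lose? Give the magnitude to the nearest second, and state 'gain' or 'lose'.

gain 1383 s

The clock's period scales as T ∝ 1/√g, so T'/T = √(9.827/9.872) = 0.997718.
In 604800 s of true time the clock registers 604800/0.997718 = 606183.2 s, so it gains 1383 s.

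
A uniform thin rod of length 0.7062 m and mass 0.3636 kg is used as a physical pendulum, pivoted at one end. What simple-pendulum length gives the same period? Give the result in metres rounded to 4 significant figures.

0.4708 m

The equivalent simple-pendulum length is L_eq = I/(md), where I is about the pivot and d = 0.35310 m.
I_cm = (1/12)mL² = 0.015111 kg·m², so I = I_cm + md² = 0.015111 + 0.045334 = 0.060445 kg·m².
L_eq = 0.060445/(0.3636 × 0.35310) = 0.4708 m.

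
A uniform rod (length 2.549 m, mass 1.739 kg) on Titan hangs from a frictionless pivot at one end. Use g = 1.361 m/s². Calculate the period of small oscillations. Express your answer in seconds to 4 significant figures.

7.021 s

For a physical pendulum T = 2π√(I/(mgd)), with d = 1.2745 m from pivot to centre of mass.
I_cm = mL²/12 = 1.739 × 2.549²/12 = 0.94158 kg·m²; I = I_cm + md² = 0.94158 + 1.739 × 1.2745² = 3.7663 kg·m².
T = 2π√(3.7663/(1.739 × 1.361 × 1.2745)) = 7.021 s.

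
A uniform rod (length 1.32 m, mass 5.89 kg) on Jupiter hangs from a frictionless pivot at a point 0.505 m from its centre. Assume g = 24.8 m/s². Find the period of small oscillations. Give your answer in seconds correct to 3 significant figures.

For a physical pendulum T = 2π√(I/(mgd)), with d = 0.5050 m from pivot to centre of mass.
I_cm = mL²/12 = 5.89 × 1.32²/12 = 0.8552 kg·m²; I = I_cm + md² = 0.8552 + 5.89 × 0.5050² = 2.357 kg·m².
T = 2π√(2.357/(5.89 × 24.8 × 0.5050)) = 1.12 s.

1.12 s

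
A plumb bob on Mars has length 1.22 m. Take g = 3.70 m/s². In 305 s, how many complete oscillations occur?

84

T = 2π√(L/g) = 2π√(1.22/3.70) = 3.608 s.
Number of complete oscillations = ⌊305/3.608⌋ = ⌊84.54⌋ = 84.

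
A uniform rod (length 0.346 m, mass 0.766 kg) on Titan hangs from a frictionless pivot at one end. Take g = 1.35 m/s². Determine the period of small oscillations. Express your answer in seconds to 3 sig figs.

For a physical pendulum T = 2π√(I/(mgd)), with d = 0.1730 m from pivot to centre of mass.
I_cm = mL²/12 = 0.766 × 0.346²/12 = 0.007642 kg·m²; I = I_cm + md² = 0.007642 + 0.766 × 0.1730² = 0.03057 kg·m².
T = 2π√(0.03057/(0.766 × 1.35 × 0.1730)) = 2.60 s.

2.60 s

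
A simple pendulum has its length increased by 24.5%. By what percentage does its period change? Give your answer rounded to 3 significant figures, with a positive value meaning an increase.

T ∝ √L, so T'/T = √(1.245) = 1.116.
Percentage change in T = (1.116 − 1) × 100% = 11.6%.

11.6%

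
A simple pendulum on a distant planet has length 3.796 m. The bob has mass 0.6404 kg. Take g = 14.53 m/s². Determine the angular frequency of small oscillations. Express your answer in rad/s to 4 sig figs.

1.956 rad/s

ω = √(g/L) = √(14.53/3.796) = 1.956 rad/s.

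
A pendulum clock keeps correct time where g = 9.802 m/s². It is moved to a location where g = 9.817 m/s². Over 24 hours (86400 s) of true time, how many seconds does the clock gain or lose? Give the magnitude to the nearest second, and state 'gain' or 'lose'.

gain 66 s

The clock's period scales as T ∝ 1/√g, so T'/T = √(9.802/9.817) = 0.999236.
In 86400 s of true time the clock registers 86400/0.999236 = 86466.1 s, so it gains 66 s.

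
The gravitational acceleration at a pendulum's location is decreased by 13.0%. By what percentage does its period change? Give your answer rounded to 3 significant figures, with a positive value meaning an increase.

T ∝ 1/√g, so T'/T = 1/√(0.8700) = 1.072.
Percentage change in T = (1.072 − 1) × 100% = 7.21%.

7.21%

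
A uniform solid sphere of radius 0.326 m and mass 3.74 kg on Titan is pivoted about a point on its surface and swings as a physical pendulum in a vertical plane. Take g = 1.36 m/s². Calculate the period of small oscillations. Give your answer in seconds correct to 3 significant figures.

3.64 s

I_cm = (2/5)mr² = 0.1590 kg·m². The pivot is at distance d = 0.326 m from the centre of mass.
By the parallel-axis theorem, I = I_cm + md² = 0.1590 + 0.3975 = 0.5565 kg·m².
T = 2π√(I/(mgd)) = 2π√(0.5565/(3.74 × 1.36 × 0.326)) = 3.64 s.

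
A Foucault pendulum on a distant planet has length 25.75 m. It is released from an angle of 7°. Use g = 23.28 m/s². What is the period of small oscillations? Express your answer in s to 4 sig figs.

T = 2π√(L/g) = 2π√(25.75/23.28) = 2π × 1.0517 = 6.608 s.

6.608 s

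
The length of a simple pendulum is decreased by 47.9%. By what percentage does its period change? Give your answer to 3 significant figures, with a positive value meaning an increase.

T ∝ √L, so T'/T = √(0.5210) = 0.7218.
Percentage change in T = (0.7218 − 1) × 100% = -27.8%.

-27.8%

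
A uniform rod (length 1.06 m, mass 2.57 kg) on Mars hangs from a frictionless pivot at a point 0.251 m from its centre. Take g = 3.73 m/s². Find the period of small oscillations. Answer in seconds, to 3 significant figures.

For a physical pendulum T = 2π√(I/(mgd)), with d = 0.2510 m from pivot to centre of mass.
I_cm = mL²/12 = 2.57 × 1.06²/12 = 0.2406 kg·m²; I = I_cm + md² = 0.2406 + 2.57 × 0.2510² = 0.4026 kg·m².
T = 2π√(0.4026/(2.57 × 3.73 × 0.2510)) = 2.57 s.

2.57 s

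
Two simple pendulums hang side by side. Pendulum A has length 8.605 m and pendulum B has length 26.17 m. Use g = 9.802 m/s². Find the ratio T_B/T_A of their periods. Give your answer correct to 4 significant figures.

T ∝ √L, so T_B/T_A = √(L_B/L_A) = √(26.17/8.605) = 1.744.

1.744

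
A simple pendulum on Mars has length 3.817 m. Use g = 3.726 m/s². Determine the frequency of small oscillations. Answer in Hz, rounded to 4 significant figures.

T = 2π√(L/g) = 2π√(3.817/3.726) = 6.3594 s, so f = 1/T = 0.1572 Hz.

0.1572 Hz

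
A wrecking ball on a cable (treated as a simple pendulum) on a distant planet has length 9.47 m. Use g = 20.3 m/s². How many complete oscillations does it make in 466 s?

108

T = 2π√(L/g) = 2π√(9.47/20.3) = 4.291 s.
Number of complete oscillations = ⌊466/4.291⌋ = ⌊108.6⌋ = 108.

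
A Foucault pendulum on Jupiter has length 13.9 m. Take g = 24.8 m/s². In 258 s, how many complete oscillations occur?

T = 2π√(L/g) = 2π√(13.9/24.8) = 4.704 s.
Number of complete oscillations = ⌊258/4.704⌋ = ⌊54.85⌋ = 54.

54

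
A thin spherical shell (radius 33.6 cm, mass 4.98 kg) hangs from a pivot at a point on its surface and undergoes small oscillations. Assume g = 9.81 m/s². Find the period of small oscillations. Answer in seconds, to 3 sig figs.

I_cm = (2/3)mr² = 0.3748 kg·m². The pivot is at distance d = 0.336 m from the centre of mass.
By the parallel-axis theorem, I = I_cm + md² = 0.3748 + 0.5622 = 0.9370 kg·m².
T = 2π√(I/(mgd)) = 2π√(0.9370/(4.98 × 9.81 × 0.336)) = 1.50 s.

1.50 s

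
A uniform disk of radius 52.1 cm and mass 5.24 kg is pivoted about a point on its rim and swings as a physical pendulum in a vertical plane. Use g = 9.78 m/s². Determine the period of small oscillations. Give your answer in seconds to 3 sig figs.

1.78 s

I_cm = ½mr² = 0.7112 kg·m². The pivot is at distance d = 0.521 m from the centre of mass.
By the parallel-axis theorem, I = I_cm + md² = 0.7112 + 1.422 = 2.134 kg·m².
T = 2π√(I/(mgd)) = 2π√(2.134/(5.24 × 9.78 × 0.521)) = 1.78 s.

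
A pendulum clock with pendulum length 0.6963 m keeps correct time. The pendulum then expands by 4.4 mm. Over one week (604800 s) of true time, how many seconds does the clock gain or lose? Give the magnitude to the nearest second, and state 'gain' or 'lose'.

T ∝ √L, so T'/T = √(0.70070/0.6963) = 1.00315.
In 604800 s of true time the clock registers 604800/1.00315 = 602898.1 s, so it loses 1902 s.

lose 1902 s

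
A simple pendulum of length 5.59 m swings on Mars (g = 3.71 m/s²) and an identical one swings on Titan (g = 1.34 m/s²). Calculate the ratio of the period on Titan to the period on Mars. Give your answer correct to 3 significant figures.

1.66

T ∝ 1/√g, so T₂/T₁ = √(g₁/g₂) = √(3.71/1.34) = 1.66.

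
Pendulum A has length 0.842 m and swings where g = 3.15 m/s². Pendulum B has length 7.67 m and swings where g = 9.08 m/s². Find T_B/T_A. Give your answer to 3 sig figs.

T = 2π√(L/g), so T_B/T_A = √((L_B/g_B)/(L_A/g_A)) = √((7.67/9.08)/(0.842/3.15)) = 1.78.

1.78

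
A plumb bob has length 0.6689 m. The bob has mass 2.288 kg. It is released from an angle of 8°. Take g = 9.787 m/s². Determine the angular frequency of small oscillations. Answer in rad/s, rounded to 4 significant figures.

3.825 rad/s

ω = √(g/L) = √(9.787/0.6689) = 3.825 rad/s.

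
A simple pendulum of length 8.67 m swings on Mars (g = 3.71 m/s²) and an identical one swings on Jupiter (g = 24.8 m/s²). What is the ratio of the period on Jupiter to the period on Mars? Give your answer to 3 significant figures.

T ∝ 1/√g, so T₂/T₁ = √(g₁/g₂) = √(3.71/24.8) = 0.387.

0.387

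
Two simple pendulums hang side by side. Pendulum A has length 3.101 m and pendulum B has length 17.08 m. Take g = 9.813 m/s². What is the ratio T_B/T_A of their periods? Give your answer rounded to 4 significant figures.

2.347

T ∝ √L, so T_B/T_A = √(L_B/L_A) = √(17.08/3.101) = 2.347.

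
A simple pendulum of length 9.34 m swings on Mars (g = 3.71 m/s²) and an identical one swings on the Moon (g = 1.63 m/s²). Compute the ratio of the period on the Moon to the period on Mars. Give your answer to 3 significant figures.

1.51

T ∝ 1/√g, so T₂/T₁ = √(g₁/g₂) = √(3.71/1.63) = 1.51.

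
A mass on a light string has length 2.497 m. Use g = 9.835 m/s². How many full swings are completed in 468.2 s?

147

T = 2π√(L/g) = 2π√(2.497/9.835) = 3.1659 s.
Number of complete oscillations = ⌊468.2/3.1659⌋ = ⌊147.89⌋ = 147.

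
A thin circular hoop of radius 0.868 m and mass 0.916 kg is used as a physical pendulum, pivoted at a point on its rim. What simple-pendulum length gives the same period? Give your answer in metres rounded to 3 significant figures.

The equivalent simple-pendulum length is L_eq = I/(md), where I is about the pivot and d = 0.8680 m.
I_cm = mR² = 0.6901 kg·m², so I = I_cm + md² = 0.6901 + 0.6901 = 1.380 kg·m².
L_eq = 1.380/(0.916 × 0.8680) = 1.74 m.

1.74 m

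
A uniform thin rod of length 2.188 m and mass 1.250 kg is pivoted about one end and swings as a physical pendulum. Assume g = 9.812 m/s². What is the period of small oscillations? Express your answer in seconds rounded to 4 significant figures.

For a physical pendulum T = 2π√(I/(mgd)), with d = 1.0940 m from pivot to centre of mass.
I_cm = mL²/12 = 1.250 × 2.188²/12 = 0.49868 kg·m²; I = I_cm + md² = 0.49868 + 1.250 × 1.0940² = 1.9947 kg·m².
T = 2π√(1.9947/(1.250 × 9.812 × 1.0940)) = 2.423 s.

2.423 s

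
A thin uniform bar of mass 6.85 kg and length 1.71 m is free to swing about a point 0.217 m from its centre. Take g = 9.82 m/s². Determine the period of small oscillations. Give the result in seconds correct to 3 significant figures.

2.32 s

For a physical pendulum T = 2π√(I/(mgd)), with d = 0.2170 m from pivot to centre of mass.
I_cm = mL²/12 = 6.85 × 1.71²/12 = 1.669 kg·m²; I = I_cm + md² = 1.669 + 6.85 × 0.2170² = 1.992 kg·m².
T = 2π√(1.992/(6.85 × 9.82 × 0.2170)) = 2.32 s.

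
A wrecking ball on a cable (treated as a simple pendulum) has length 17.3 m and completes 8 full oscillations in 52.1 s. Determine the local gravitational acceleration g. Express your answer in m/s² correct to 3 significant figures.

16.1 m/s²

T = 52.1/8 = 6.513 s.
From T = 2π√(L/g), g = 4π²L/T² = 4π² × 17.3/6.513² = 16.1 m/s².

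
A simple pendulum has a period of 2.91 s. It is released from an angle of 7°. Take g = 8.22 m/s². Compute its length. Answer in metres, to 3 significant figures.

From T = 2π√(L/g), L = gT²/(4π²) = 8.22 × 2.910²/(4π²) = 1.76 m.

1.76 m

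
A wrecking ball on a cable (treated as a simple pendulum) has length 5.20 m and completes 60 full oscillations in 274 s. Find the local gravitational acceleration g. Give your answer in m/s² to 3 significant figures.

9.84 m/s²

T = 274/60 = 4.567 s.
From T = 2π√(L/g), g = 4π²L/T² = 4π² × 5.20/4.567² = 9.84 m/s².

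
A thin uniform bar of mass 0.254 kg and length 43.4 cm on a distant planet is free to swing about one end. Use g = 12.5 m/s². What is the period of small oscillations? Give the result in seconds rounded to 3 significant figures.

For a physical pendulum T = 2π√(I/(mgd)), with d = 0.2170 m from pivot to centre of mass.
I_cm = mL²/12 = 0.254 × 0.434²/12 = 0.003987 kg·m²; I = I_cm + md² = 0.003987 + 0.254 × 0.2170² = 0.01595 kg·m².
T = 2π√(0.01595/(0.254 × 12.5 × 0.2170)) = 0.956 s.

0.956 s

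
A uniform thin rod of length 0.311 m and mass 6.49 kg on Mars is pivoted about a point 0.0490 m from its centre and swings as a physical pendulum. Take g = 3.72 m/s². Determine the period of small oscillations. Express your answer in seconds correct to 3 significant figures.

1.51 s

For a physical pendulum T = 2π√(I/(mgd)), with d = 0.04900 m from pivot to centre of mass.
I_cm = mL²/12 = 6.49 × 0.311²/12 = 0.05231 kg·m²; I = I_cm + md² = 0.05231 + 6.49 × 0.04900² = 0.06789 kg·m².
T = 2π√(0.06789/(6.49 × 3.72 × 0.04900)) = 1.51 s.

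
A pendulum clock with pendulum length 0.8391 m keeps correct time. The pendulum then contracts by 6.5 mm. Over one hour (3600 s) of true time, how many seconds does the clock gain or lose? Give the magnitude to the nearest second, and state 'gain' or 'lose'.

T ∝ √L, so T'/T = √(0.83260/0.8391) = 0.996119.
In 3600 s of true time the clock registers 3600/0.996119 = 3614.0 s, so it gains 14 s.

gain 14 s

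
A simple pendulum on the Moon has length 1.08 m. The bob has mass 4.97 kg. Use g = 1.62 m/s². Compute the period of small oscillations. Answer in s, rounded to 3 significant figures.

T = 2π√(L/g) = 2π√(1.08/1.62) = 2π × 0.8165 = 5.13 s.

5.13 s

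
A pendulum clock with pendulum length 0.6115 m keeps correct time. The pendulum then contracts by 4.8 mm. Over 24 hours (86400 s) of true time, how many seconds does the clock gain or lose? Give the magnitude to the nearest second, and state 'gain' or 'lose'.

T ∝ √L, so T'/T = √(0.60670/0.6115) = 0.996067.
In 86400 s of true time the clock registers 86400/0.996067 = 86741.1 s, so it gains 341 s.

gain 341 s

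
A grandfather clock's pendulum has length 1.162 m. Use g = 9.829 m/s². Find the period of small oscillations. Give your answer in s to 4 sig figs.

T = 2π√(L/g) = 2π√(1.162/9.829) = 2π × 0.34383 = 2.160 s.

2.160 s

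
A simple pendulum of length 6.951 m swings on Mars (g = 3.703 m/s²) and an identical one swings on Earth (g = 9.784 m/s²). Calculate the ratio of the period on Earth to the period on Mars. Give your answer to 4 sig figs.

0.6152

T ∝ 1/√g, so T₂/T₁ = √(g₁/g₂) = √(3.703/9.784) = 0.6152.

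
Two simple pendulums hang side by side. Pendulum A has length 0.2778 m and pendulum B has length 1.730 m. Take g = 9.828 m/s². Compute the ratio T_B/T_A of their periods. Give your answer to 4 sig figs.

T ∝ √L, so T_B/T_A = √(L_B/L_A) = √(1.730/0.2778) = 2.495.

2.495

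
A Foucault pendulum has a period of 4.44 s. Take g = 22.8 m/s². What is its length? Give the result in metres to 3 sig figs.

11.4 m

From T = 2π√(L/g), L = gT²/(4π²) = 22.8 × 4.440²/(4π²) = 11.4 m.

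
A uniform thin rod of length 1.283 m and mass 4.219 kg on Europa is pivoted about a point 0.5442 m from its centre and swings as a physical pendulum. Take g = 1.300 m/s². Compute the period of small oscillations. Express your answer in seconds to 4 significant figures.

For a physical pendulum T = 2π√(I/(mgd)), with d = 0.54420 m from pivot to centre of mass.
I_cm = mL²/12 = 4.219 × 1.283²/12 = 0.57874 kg·m²; I = I_cm + md² = 0.57874 + 4.219 × 0.54420² = 1.8282 kg·m².
T = 2π√(1.8282/(4.219 × 1.300 × 0.54420)) = 4.917 s.

4.917 s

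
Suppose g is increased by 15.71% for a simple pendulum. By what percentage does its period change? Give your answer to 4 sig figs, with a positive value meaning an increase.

-7.036%

T ∝ 1/√g, so T'/T = 1/√(1.1571) = 0.92964.
Percentage change in T = (0.92964 − 1) × 100% = -7.036%.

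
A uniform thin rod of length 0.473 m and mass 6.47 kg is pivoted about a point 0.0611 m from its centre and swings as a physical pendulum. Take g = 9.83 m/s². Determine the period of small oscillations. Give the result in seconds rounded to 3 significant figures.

1.21 s

For a physical pendulum T = 2π√(I/(mgd)), with d = 0.06110 m from pivot to centre of mass.
I_cm = mL²/12 = 6.47 × 0.473²/12 = 0.1206 kg·m²; I = I_cm + md² = 0.1206 + 6.47 × 0.06110² = 0.1448 kg·m².
T = 2π√(0.1448/(6.47 × 9.83 × 0.06110)) = 1.21 s.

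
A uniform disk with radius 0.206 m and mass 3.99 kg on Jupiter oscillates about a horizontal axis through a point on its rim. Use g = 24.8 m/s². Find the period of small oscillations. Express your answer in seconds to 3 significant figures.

I_cm = ½mr² = 0.08466 kg·m². The pivot is at distance d = 0.206 m from the centre of mass.
By the parallel-axis theorem, I = I_cm + md² = 0.08466 + 0.1693 = 0.2540 kg·m².
T = 2π√(I/(mgd)) = 2π√(0.2540/(3.99 × 24.8 × 0.206)) = 0.701 s.

0.701 s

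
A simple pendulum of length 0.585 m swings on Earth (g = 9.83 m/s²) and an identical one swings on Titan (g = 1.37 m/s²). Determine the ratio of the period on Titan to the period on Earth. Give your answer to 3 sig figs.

T ∝ 1/√g, so T₂/T₁ = √(g₁/g₂) = √(9.83/1.37) = 2.68.

2.68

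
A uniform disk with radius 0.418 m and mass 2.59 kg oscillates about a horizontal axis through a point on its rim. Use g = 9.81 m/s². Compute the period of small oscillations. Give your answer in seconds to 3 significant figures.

I_cm = ½mr² = 0.2263 kg·m². The pivot is at distance d = 0.418 m from the centre of mass.
By the parallel-axis theorem, I = I_cm + md² = 0.2263 + 0.4525 = 0.6788 kg·m².
T = 2π√(I/(mgd)) = 2π√(0.6788/(2.59 × 9.81 × 0.418)) = 1.59 s.

1.59 s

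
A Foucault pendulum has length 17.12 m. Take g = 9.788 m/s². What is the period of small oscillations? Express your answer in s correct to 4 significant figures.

T = 2π√(L/g) = 2π√(17.12/9.788) = 2π × 1.3225 = 8.310 s.

8.310 s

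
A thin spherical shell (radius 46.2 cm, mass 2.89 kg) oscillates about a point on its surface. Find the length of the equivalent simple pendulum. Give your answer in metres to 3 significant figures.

0.770 m

The equivalent simple-pendulum length is L_eq = I/(md), where I is about the pivot and d = 0.4620 m.
I_cm = (2/3)mR² = 0.4112 kg·m², so I = I_cm + md² = 0.4112 + 0.6169 = 1.028 kg·m².
L_eq = 1.028/(2.89 × 0.4620) = 0.770 m.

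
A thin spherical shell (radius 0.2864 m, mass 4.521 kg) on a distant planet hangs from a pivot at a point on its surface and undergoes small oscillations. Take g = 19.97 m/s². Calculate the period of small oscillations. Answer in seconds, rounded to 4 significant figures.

I_cm = (2/3)mr² = 0.24722 kg·m². The pivot is at distance d = 0.2864 m from the centre of mass.
By the parallel-axis theorem, I = I_cm + md² = 0.24722 + 0.37083 = 0.61806 kg·m².
T = 2π√(I/(mgd)) = 2π√(0.61806/(4.521 × 19.97 × 0.2864)) = 0.9714 s.

0.9714 s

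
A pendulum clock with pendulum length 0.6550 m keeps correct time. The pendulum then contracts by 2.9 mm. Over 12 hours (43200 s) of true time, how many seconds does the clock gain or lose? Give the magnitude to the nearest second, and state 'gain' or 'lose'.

T ∝ √L, so T'/T = √(0.65210/0.6550) = 0.997784.
In 43200 s of true time the clock registers 43200/0.997784 = 43296.0 s, so it gains 96 s.

gain 96 s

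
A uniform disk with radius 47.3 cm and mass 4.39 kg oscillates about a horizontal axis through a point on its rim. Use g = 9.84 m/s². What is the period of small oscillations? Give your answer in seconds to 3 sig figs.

1.69 s

I_cm = ½mr² = 0.4911 kg·m². The pivot is at distance d = 0.473 m from the centre of mass.
By the parallel-axis theorem, I = I_cm + md² = 0.4911 + 0.9822 = 1.473 kg·m².
T = 2π√(I/(mgd)) = 2π√(1.473/(4.39 × 9.84 × 0.473)) = 1.69 s.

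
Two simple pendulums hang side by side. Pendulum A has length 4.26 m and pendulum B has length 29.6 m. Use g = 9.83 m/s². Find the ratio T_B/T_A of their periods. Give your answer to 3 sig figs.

T ∝ √L, so T_B/T_A = √(L_B/L_A) = √(29.6/4.26) = 2.64.

2.64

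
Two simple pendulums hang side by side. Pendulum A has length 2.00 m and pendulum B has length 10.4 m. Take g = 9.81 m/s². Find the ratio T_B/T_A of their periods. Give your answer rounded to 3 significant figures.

2.28

T ∝ √L, so T_B/T_A = √(L_B/L_A) = √(10.4/2.00) = 2.28.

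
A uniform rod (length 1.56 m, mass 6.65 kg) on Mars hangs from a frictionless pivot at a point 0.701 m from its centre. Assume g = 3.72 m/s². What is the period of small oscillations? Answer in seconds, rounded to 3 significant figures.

3.24 s

For a physical pendulum T = 2π√(I/(mgd)), with d = 0.7010 m from pivot to centre of mass.
I_cm = mL²/12 = 6.65 × 1.56²/12 = 1.349 kg·m²; I = I_cm + md² = 1.349 + 6.65 × 0.7010² = 4.616 kg·m².
T = 2π√(4.616/(6.65 × 3.72 × 0.7010)) = 3.24 s.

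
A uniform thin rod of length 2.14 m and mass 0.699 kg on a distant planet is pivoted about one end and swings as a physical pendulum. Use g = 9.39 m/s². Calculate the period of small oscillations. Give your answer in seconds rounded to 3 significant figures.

For a physical pendulum T = 2π√(I/(mgd)), with d = 1.070 m from pivot to centre of mass.
I_cm = mL²/12 = 0.699 × 2.14²/12 = 0.2668 kg·m²; I = I_cm + md² = 0.2668 + 0.699 × 1.070² = 1.067 kg·m².
T = 2π√(1.067/(0.699 × 9.39 × 1.070)) = 2.45 s.

2.45 s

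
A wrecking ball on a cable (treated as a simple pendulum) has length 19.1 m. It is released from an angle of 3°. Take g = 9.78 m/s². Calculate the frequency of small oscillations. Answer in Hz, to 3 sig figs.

T = 2π√(L/g) = 2π√(19.1/9.78) = 8.781 s, so f = 1/T = 0.114 Hz.

0.114 Hz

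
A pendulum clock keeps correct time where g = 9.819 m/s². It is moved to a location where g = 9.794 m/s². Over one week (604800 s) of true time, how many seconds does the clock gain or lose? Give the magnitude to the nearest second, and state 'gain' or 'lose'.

The clock's period scales as T ∝ 1/√g, so T'/T = √(9.819/9.794) = 1.00128.
In 604800 s of true time the clock registers 604800/1.00128 = 604029.6 s, so it loses 770 s.

lose 770 s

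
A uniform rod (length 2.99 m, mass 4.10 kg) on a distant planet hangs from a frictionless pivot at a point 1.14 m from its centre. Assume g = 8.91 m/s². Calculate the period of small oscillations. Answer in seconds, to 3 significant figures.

2.82 s

For a physical pendulum T = 2π√(I/(mgd)), with d = 1.140 m from pivot to centre of mass.
I_cm = mL²/12 = 4.10 × 2.99²/12 = 3.055 kg·m²; I = I_cm + md² = 3.055 + 4.10 × 1.140² = 8.383 kg·m².
T = 2π√(8.383/(4.10 × 8.91 × 1.140)) = 2.82 s.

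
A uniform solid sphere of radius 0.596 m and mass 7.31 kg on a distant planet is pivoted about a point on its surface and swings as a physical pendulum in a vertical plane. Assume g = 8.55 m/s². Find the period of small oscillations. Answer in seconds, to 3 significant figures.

I_cm = (2/5)mr² = 1.039 kg·m². The pivot is at distance d = 0.596 m from the centre of mass.
By the parallel-axis theorem, I = I_cm + md² = 1.039 + 2.597 = 3.635 kg·m².
T = 2π√(I/(mgd)) = 2π√(3.635/(7.31 × 8.55 × 0.596)) = 1.96 s.

1.96 s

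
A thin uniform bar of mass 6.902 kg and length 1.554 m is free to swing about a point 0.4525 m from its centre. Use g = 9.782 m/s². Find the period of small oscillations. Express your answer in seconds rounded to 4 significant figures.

1.903 s

For a physical pendulum T = 2π√(I/(mgd)), with d = 0.45250 m from pivot to centre of mass.
I_cm = mL²/12 = 6.902 × 1.554²/12 = 1.3890 kg·m²; I = I_cm + md² = 1.3890 + 6.902 × 0.45250² = 2.8022 kg·m².
T = 2π√(2.8022/(6.902 × 9.782 × 0.45250)) = 1.903 s.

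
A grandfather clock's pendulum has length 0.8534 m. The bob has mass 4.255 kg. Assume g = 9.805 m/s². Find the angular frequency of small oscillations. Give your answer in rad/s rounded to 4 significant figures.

3.390 rad/s

ω = √(g/L) = √(9.805/0.8534) = 3.390 rad/s.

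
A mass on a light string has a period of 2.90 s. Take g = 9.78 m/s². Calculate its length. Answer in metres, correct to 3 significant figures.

2.08 m

From T = 2π√(L/g), L = gT²/(4π²) = 9.78 × 2.900²/(4π²) = 2.08 m.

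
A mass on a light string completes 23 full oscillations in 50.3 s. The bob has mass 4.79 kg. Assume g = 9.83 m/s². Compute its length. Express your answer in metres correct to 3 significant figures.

1.19 m

T = 50.3/23 = 2.187 s.
From T = 2π√(L/g), L = gT²/(4π²) = 9.83 × 2.187²/(4π²) = 1.19 m.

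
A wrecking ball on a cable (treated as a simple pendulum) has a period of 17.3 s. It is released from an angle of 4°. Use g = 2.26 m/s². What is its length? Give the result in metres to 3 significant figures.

From T = 2π√(L/g), L = gT²/(4π²) = 2.26 × 17.30²/(4π²) = 17.1 m.

17.1 m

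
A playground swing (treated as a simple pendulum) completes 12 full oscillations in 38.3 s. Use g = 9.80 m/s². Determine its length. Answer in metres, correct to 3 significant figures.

T = 38.3/12 = 3.192 s.
From T = 2π√(L/g), L = gT²/(4π²) = 9.80 × 3.192²/(4π²) = 2.53 m.

2.53 m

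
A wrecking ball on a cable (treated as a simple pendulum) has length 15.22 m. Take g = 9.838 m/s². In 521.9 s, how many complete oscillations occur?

66

T = 2π√(L/g) = 2π√(15.22/9.838) = 7.8151 s.
Number of complete oscillations = ⌊521.9/7.8151⌋ = ⌊66.781⌋ = 66.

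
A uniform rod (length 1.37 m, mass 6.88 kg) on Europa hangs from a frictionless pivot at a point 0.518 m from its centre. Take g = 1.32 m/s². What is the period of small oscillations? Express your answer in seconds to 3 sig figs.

For a physical pendulum T = 2π√(I/(mgd)), with d = 0.5180 m from pivot to centre of mass.
I_cm = mL²/12 = 6.88 × 1.37²/12 = 1.076 kg·m²; I = I_cm + md² = 1.076 + 6.88 × 0.5180² = 2.922 kg·m².
T = 2π√(2.922/(6.88 × 1.32 × 0.5180)) = 4.95 s.

4.95 s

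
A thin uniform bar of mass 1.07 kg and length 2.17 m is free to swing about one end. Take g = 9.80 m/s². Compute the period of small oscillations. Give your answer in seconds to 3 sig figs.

2.41 s

For a physical pendulum T = 2π√(I/(mgd)), with d = 1.085 m from pivot to centre of mass.
I_cm = mL²/12 = 1.07 × 2.17²/12 = 0.4199 kg·m²; I = I_cm + md² = 0.4199 + 1.07 × 1.085² = 1.680 kg·m².
T = 2π√(1.680/(1.07 × 9.80 × 1.085)) = 2.41 s.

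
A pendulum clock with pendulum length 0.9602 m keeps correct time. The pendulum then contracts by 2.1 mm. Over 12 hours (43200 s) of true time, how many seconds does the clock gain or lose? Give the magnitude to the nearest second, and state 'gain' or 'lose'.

T ∝ √L, so T'/T = √(0.95810/0.9602) = 0.998906.
In 43200 s of true time the clock registers 43200/0.998906 = 43247.3 s, so it gains 47 s.

gain 47 s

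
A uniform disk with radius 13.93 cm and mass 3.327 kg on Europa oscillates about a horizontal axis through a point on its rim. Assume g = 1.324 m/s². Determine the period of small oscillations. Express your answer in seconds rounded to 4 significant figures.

I_cm = ½mr² = 0.032279 kg·m². The pivot is at distance d = 0.1393 m from the centre of mass.
By the parallel-axis theorem, I = I_cm + md² = 0.032279 + 0.064559 = 0.096838 kg·m².
T = 2π√(I/(mgd)) = 2π√(0.096838/(3.327 × 1.324 × 0.1393)) = 2.496 s.

2.496 s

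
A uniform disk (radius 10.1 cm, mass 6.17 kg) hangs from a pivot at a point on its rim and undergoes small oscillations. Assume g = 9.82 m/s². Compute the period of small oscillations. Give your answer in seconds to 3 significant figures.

I_cm = ½mr² = 0.03147 kg·m². The pivot is at distance d = 0.101 m from the centre of mass.
By the parallel-axis theorem, I = I_cm + md² = 0.03147 + 0.06294 = 0.09441 kg·m².
T = 2π√(I/(mgd)) = 2π√(0.09441/(6.17 × 9.82 × 0.101)) = 0.780 s.

0.780 s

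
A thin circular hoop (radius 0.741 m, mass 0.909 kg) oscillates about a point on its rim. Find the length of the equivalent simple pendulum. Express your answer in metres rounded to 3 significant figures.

1.48 m

The equivalent simple-pendulum length is L_eq = I/(md), where I is about the pivot and d = 0.7410 m.
I_cm = mR² = 0.4991 kg·m², so I = I_cm + md² = 0.4991 + 0.4991 = 0.9982 kg·m².
L_eq = 0.9982/(0.909 × 0.7410) = 1.48 m.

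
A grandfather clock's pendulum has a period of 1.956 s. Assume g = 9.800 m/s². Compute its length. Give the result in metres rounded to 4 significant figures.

0.9497 m

From T = 2π√(L/g), L = gT²/(4π²) = 9.800 × 1.9560²/(4π²) = 0.9497 m.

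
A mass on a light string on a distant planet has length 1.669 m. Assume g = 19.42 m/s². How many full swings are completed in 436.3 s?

T = 2π√(L/g) = 2π√(1.669/19.42) = 1.8420 s.
Number of complete oscillations = ⌊436.3/1.8420⌋ = ⌊236.87⌋ = 236.

236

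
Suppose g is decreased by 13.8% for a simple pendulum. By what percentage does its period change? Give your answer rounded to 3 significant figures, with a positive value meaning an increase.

T ∝ 1/√g, so T'/T = 1/√(0.8620) = 1.077.
Percentage change in T = (1.077 − 1) × 100% = 7.71%.

7.71%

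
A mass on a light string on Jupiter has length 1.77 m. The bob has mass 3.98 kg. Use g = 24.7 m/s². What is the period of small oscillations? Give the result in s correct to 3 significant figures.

T = 2π√(L/g) = 2π√(1.77/24.7) = 2π × 0.2677 = 1.68 s.

1.68 s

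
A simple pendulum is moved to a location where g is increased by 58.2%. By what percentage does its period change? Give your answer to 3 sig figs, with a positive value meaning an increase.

T ∝ 1/√g, so T'/T = 1/√(1.582) = 0.7951.
Percentage change in T = (0.7951 − 1) × 100% = -20.5%.

-20.5%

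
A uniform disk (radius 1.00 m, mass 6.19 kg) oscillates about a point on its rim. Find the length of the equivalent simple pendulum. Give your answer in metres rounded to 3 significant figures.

The equivalent simple-pendulum length is L_eq = I/(md), where I is about the pivot and d = 1.000 m.
I_cm = ½mR² = 3.095 kg·m², so I = I_cm + md² = 3.095 + 6.190 = 9.285 kg·m².
L_eq = 9.285/(6.19 × 1.000) = 1.50 m.

1.50 m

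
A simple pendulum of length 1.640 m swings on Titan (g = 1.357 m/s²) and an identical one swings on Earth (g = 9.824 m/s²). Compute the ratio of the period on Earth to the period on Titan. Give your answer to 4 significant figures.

0.3717

T ∝ 1/√g, so T₂/T₁ = √(g₁/g₂) = √(1.357/9.824) = 0.3717.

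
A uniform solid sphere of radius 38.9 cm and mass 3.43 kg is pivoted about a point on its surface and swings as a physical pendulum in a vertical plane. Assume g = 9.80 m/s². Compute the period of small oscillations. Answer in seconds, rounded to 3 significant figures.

1.48 s

I_cm = (2/5)mr² = 0.2076 kg·m². The pivot is at distance d = 0.389 m from the centre of mass.
By the parallel-axis theorem, I = I_cm + md² = 0.2076 + 0.5190 = 0.7266 kg·m².
T = 2π√(I/(mgd)) = 2π√(0.7266/(3.43 × 9.80 × 0.389)) = 1.48 s.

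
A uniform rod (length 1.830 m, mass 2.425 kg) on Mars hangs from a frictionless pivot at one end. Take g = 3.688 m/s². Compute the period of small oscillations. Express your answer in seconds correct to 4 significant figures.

3.614 s

For a physical pendulum T = 2π√(I/(mgd)), with d = 0.91500 m from pivot to centre of mass.
I_cm = mL²/12 = 2.425 × 1.830²/12 = 0.67676 kg·m²; I = I_cm + md² = 0.67676 + 2.425 × 0.91500² = 2.7070 kg·m².
T = 2π√(2.7070/(2.425 × 3.688 × 0.91500)) = 3.614 s.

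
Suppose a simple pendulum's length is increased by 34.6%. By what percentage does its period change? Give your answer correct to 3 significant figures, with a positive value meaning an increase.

T ∝ √L, so T'/T = √(1.346) = 1.160.
Percentage change in T = (1.160 − 1) × 100% = 16.0%.

16.0%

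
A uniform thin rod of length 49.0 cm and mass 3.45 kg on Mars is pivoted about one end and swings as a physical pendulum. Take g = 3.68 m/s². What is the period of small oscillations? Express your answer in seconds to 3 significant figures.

1.87 s

For a physical pendulum T = 2π√(I/(mgd)), with d = 0.2450 m from pivot to centre of mass.
I_cm = mL²/12 = 3.45 × 0.490²/12 = 0.06903 kg·m²; I = I_cm + md² = 0.06903 + 3.45 × 0.2450² = 0.2761 kg·m².
T = 2π√(0.2761/(3.45 × 3.68 × 0.2450)) = 1.87 s.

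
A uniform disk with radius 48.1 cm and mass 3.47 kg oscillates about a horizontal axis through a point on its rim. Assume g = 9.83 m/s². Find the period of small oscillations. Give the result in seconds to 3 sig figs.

1.70 s

I_cm = ½mr² = 0.4014 kg·m². The pivot is at distance d = 0.481 m from the centre of mass.
By the parallel-axis theorem, I = I_cm + md² = 0.4014 + 0.8028 = 1.204 kg·m².
T = 2π√(I/(mgd)) = 2π√(1.204/(3.47 × 9.83 × 0.481)) = 1.70 s.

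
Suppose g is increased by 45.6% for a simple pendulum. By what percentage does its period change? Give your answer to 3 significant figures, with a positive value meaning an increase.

T ∝ 1/√g, so T'/T = 1/√(1.456) = 0.8287.
Percentage change in T = (0.8287 − 1) × 100% = -17.1%.

-17.1%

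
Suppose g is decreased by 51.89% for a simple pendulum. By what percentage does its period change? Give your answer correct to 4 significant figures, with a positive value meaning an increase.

T ∝ 1/√g, so T'/T = 1/√(0.48110) = 1.4417.
Percentage change in T = (1.4417 − 1) × 100% = 44.17%.

44.17%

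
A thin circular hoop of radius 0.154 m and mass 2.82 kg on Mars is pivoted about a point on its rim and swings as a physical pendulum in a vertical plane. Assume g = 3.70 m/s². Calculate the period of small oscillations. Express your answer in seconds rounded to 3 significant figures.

1.81 s

I_cm = mr² = 0.06688 kg·m². The pivot is at distance d = 0.154 m from the centre of mass.
By the parallel-axis theorem, I = I_cm + md² = 0.06688 + 0.06688 = 0.1338 kg·m².
T = 2π√(I/(mgd)) = 2π√(0.1338/(2.82 × 3.70 × 0.154)) = 1.81 s.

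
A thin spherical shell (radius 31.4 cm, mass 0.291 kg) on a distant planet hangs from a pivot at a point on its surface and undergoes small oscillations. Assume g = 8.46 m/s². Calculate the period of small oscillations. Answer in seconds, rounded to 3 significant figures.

I_cm = (2/3)mr² = 0.01913 kg·m². The pivot is at distance d = 0.314 m from the centre of mass.
By the parallel-axis theorem, I = I_cm + md² = 0.01913 + 0.02869 = 0.04782 kg·m².
T = 2π√(I/(mgd)) = 2π√(0.04782/(0.291 × 8.46 × 0.314)) = 1.56 s.

1.56 s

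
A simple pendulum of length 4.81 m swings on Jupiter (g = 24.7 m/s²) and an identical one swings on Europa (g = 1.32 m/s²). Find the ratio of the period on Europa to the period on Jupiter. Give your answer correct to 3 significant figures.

T ∝ 1/√g, so T₂/T₁ = √(g₁/g₂) = √(24.7/1.32) = 4.33.

4.33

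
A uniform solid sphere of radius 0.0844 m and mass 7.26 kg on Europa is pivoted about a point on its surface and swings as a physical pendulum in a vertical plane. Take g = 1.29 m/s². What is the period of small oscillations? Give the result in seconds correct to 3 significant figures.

1.90 s

I_cm = (2/5)mr² = 0.02069 kg·m². The pivot is at distance d = 0.0844 m from the centre of mass.
By the parallel-axis theorem, I = I_cm + md² = 0.02069 + 0.05172 = 0.07240 kg·m².
T = 2π√(I/(mgd)) = 2π√(0.07240/(7.26 × 1.29 × 0.0844)) = 1.90 s.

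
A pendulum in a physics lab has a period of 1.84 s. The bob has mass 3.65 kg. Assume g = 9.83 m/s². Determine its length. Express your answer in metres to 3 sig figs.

From T = 2π√(L/g), L = gT²/(4π²) = 9.83 × 1.840²/(4π²) = 0.843 m.

0.843 m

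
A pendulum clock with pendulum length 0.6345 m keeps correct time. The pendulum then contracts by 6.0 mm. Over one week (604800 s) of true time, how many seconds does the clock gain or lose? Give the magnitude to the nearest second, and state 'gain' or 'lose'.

gain 2880 s

T ∝ √L, so T'/T = √(0.62850/0.6345) = 0.995261.
In 604800 s of true time the clock registers 604800/0.995261 = 607680.0 s, so it gains 2880 s.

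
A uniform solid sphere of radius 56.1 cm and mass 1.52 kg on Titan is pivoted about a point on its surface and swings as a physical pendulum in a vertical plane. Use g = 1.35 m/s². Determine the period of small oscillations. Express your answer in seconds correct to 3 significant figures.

I_cm = (2/5)mr² = 0.1914 kg·m². The pivot is at distance d = 0.561 m from the centre of mass.
By the parallel-axis theorem, I = I_cm + md² = 0.1914 + 0.4784 = 0.6697 kg·m².
T = 2π√(I/(mgd)) = 2π√(0.6697/(1.52 × 1.35 × 0.561)) = 4.79 s.

4.79 s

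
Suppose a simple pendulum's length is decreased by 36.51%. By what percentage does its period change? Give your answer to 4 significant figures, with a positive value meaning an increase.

-20.32%

T ∝ √L, so T'/T = √(0.63490) = 0.79681.
Percentage change in T = (0.79681 − 1) × 100% = -20.32%.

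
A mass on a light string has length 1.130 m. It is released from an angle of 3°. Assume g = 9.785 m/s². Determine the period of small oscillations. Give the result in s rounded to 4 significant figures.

2.135 s

T = 2π√(L/g) = 2π√(1.130/9.785) = 2π × 0.33983 = 2.135 s.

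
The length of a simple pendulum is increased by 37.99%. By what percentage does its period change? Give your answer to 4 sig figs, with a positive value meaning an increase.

17.47%

T ∝ √L, so T'/T = √(1.3799) = 1.1747.
Percentage change in T = (1.1747 − 1) × 100% = 17.47%.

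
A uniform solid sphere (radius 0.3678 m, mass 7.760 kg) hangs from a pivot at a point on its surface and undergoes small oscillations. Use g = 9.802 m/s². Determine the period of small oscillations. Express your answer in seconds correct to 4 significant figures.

1.440 s

I_cm = (2/5)mr² = 0.41990 kg·m². The pivot is at distance d = 0.3678 m from the centre of mass.
By the parallel-axis theorem, I = I_cm + md² = 0.41990 + 1.0497 = 1.4696 kg·m².
T = 2π√(I/(mgd)) = 2π√(1.4696/(7.760 × 9.802 × 0.3678)) = 1.440 s.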